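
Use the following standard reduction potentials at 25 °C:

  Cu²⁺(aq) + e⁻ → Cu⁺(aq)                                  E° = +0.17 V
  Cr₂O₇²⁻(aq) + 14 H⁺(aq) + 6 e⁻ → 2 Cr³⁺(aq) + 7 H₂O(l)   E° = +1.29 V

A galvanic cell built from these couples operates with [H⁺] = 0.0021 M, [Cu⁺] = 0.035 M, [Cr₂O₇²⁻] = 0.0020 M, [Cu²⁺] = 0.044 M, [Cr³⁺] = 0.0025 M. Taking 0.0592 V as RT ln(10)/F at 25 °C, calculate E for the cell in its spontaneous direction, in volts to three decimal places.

Cr₂O₇²⁻/Cr³⁺ is the cathode (higher E°), Cu²⁺/Cu⁺ the anode: E°cell = +1.29 − (+0.17) = +1.12 V, n = 6.
Overall: Cr₂O₇²⁻(aq) + 14 H⁺(aq) + 6 Cu⁺(aq) → 2 Cr³⁺(aq) + 7 H₂O(l) + 6 Cu²⁺(aq)
Q = [Cr³⁺]^2·[Cu²⁺]^6 / ([Cr₂O₇²⁻]·[H⁺]^14·[Cu⁺]^6); log Q = 35.580.
E = E° − (0.0592/n) log Q = +1.12 − (0.0592/6)(35.580) = +0.769 V.

+0.769 V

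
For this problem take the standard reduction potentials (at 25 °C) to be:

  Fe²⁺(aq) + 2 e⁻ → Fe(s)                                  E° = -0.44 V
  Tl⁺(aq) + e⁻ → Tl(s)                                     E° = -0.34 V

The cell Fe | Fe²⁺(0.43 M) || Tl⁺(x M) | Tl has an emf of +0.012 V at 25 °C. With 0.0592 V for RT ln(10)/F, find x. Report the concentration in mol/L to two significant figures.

Tl⁺/Tl is the cathode, Fe²⁺/Fe the anode: E°cell = +0.10 V, n = 2.
Overall reaction: 2 Tl⁺(aq) + Fe(s) → 2 Tl(s) + Fe²⁺(aq); Q = [Fe²⁺]^1/[Tl⁺]^2.
From E = E° − (0.0592/n) log Q: log Q = (E° − E)·n/0.0592 = (+0.10 − (+0.012))·2/0.0592 = 2.9730.
So 2·log[Tl⁺] = 1·log(0.43) − log Q = -0.3665 − (2.9730) = -3.3395; log[Tl⁺] = -3.3395 / 2 = -1.6698; [Tl⁺] = 10^(-1.6698) ≈ 0.021 M.

0.021 M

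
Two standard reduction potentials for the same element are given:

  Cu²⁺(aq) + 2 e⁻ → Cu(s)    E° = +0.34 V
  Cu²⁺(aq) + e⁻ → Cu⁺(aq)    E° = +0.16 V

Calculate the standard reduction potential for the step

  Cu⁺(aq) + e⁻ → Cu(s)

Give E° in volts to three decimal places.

Sequential free energies add, so n₃E°₃ = n₁E°₁ + n₂E°₂.
With n₃ = 2, and the known step contributing 1×(+0.16) V, the unknown satisfies 1·E° = 2×(+0.34) − 1×(+0.16) = +0.520.
E° = +0.520 / 1 = +0.520 V.

+0.520 V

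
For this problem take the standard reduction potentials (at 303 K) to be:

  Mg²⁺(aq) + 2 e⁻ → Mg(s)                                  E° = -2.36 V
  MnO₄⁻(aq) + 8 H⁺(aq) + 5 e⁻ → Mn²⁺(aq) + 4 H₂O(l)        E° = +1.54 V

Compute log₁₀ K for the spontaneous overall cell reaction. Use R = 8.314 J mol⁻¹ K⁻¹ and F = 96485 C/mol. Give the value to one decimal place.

Cathode: MnO₄⁻/Mn²⁺; anode: Mg²⁺/Mg. E°cell = (+1.54) − (-2.36) = +3.90 V, with n = 10.
ΔG° = −nFE° = −RT ln K, so ln K = nFE°/(RT) = (10)(96485)(+3.90) / ((8.314)(303)) = 1493.729.
log₁₀ K = 1493.729 / ln 10 = 648.7.

648.7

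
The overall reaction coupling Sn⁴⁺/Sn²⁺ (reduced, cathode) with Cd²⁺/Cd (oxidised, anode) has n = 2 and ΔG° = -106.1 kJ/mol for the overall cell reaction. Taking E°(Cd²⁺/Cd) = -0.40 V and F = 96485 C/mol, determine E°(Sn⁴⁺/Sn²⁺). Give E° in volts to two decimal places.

+0.15 V

E°cell = −ΔG°/(nF) = −(-106.1×10³)/((2)(96485)) = +0.550 V.
Since Sn⁴⁺/Sn²⁺ is the cathode and Cd²⁺/Cd the anode, E°cell = E°(Sn⁴⁺/Sn²⁺) − E°(Cd²⁺/Cd).
So E°(Sn⁴⁺/Sn²⁺) = E°cell + E°(Cd²⁺/Cd) = +0.550 + (-0.40) = +0.15 V.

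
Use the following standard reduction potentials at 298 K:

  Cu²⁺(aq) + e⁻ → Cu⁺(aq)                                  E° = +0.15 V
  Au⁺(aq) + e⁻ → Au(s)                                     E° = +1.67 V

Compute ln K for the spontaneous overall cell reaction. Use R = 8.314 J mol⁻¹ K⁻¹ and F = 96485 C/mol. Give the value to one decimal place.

59.2

Cathode: Au⁺/Au; anode: Cu²⁺/Cu⁺. E°cell = (+1.67) − (+0.15) = +1.52 V, with n = 1.
ΔG° = −nFE° = −RT ln K, so ln K = nFE°/(RT) = (1)(96485)(+1.52) / ((8.314)(298)) = 59.194.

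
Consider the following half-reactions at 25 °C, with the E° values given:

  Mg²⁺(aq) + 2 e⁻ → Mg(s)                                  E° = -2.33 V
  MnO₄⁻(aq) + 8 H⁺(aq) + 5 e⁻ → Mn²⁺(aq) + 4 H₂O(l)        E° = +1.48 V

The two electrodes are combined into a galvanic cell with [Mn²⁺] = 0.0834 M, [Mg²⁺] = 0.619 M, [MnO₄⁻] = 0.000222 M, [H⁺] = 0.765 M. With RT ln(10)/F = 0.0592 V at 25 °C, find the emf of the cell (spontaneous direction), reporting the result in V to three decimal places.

MnO₄⁻/Mn²⁺ is the cathode (higher E°), Mg²⁺/Mg the anode: E°cell = +1.48 − (-2.33) = +3.81 V, n = 10.
Overall: 2 MnO₄⁻(aq) + 16 H⁺(aq) + 5 Mg(s) → 2 Mn²⁺(aq) + 8 H₂O(l) + 5 Mg²⁺(aq)
Q = [Mn²⁺]^2·[Mg²⁺]^5 / ([MnO₄⁻]^2·[H⁺]^16); log Q = 5.969.
E = E° − (0.0592/n) log Q = +3.81 − (0.0592/10)(5.969) = +3.775 V.

+3.775 V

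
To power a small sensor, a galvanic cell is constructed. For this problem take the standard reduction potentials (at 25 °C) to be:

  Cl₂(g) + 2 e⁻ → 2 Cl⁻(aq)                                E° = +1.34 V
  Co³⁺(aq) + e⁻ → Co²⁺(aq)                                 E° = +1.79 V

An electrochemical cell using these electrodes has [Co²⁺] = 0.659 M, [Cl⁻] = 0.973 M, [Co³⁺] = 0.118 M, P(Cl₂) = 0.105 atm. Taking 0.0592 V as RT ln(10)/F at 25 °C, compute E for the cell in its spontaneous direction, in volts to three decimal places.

Co³⁺/Co²⁺ is the cathode (higher E°), Cl₂/Cl⁻ the anode: E°cell = +1.79 − (+1.34) = +0.45 V, n = 2.
Overall: 2 Co³⁺(aq) + 2 Cl⁻(aq) → 2 Co²⁺(aq) + Cl₂(g)
Q = [Co²⁺]^2·P(Cl₂) / ([Co³⁺]^2·[Cl⁻]^2); log Q = 0.539.
E = E° − (0.0592/n) log Q = +0.45 − (0.0592/2)(0.539) = +0.434 V.

+0.434 V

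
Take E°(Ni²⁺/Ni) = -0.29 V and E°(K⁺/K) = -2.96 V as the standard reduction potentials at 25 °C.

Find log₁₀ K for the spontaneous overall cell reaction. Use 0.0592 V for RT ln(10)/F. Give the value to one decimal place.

Cathode: Ni²⁺/Ni; anode: K⁺/K. E°cell = +2.67 V, n = 2.
log K = nE°cell / 0.0592 = (2)(+2.67) / 0.0592 = 90.2.

90.2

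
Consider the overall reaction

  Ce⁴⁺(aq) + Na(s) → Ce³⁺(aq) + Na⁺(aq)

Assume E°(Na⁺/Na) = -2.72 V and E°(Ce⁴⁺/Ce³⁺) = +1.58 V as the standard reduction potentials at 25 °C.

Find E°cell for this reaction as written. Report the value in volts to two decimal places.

The Ce⁴⁺/Ce³⁺ couple has the higher reduction potential, so it is the cathode; Na⁺/Na is oxidised at the anode.
E°cell = E°(cathode) − E°(anode) = (+1.58) − (-2.72) = +4.30 V.

+4.30 V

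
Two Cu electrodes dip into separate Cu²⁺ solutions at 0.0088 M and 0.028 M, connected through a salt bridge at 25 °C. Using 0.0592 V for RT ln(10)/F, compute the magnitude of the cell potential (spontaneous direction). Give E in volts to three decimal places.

+0.015 V

For a concentration cell E°cell = 0. The 0.028 M side is the cathode (reduction is favoured where [Cu²⁺] is higher).
With n = 2, E = −(0.0592/2) log([Cu²⁺]ₐₙ/[Cu²⁺]꜀ₐₜ) = −(0.0592/2) log(0.0088/0.028) = −(0.0592/2)(-0.503) = +0.015 V.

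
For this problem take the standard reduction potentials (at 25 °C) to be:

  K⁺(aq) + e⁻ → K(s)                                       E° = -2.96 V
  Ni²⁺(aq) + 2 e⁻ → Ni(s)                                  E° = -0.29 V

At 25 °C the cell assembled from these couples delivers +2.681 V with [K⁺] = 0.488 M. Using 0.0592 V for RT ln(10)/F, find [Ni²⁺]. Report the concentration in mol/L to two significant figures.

Ni²⁺/Ni is the cathode, K⁺/K the anode: E°cell = +2.67 V, n = 2.
Overall reaction: Ni²⁺(aq) + 2 K(s) → Ni(s) + 2 K⁺(aq); Q = [K⁺]^2/[Ni²⁺]^1.
From E = E° − (0.0592/n) log Q: log Q = (E° − E)·n/0.0592 = (+2.67 − (+2.681))·2/0.0592 = -0.3716.
So 1·log[Ni²⁺] = 2·log(0.488) − log Q = -0.6232 − (-0.3716) = -0.2516; [Ni²⁺] = 10^(-0.2516) ≈ 0.56 M.

0.56 M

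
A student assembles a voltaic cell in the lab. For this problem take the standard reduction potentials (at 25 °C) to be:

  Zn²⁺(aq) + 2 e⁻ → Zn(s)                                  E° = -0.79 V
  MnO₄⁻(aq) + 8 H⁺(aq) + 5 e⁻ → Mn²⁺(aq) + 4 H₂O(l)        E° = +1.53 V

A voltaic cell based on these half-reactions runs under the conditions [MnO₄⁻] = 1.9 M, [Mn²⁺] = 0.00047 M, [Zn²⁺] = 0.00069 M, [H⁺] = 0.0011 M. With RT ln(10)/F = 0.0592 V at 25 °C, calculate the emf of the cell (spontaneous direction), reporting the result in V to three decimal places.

MnO₄⁻/Mn²⁺ is the cathode (higher E°), Zn²⁺/Zn the anode: E°cell = +1.53 − (-0.79) = +2.32 V, n = 10.
Overall: 2 MnO₄⁻(aq) + 16 H⁺(aq) + 5 Zn(s) → 2 Mn²⁺(aq) + 8 H₂O(l) + 5 Zn²⁺(aq)
Q = [Mn²⁺]^2·[Zn²⁺]^5 / ([MnO₄⁻]^2·[H⁺]^16); log Q = 24.319.
E = E° − (0.0592/n) log Q = +2.32 − (0.0592/10)(24.319) = +2.176 V.

+2.176 V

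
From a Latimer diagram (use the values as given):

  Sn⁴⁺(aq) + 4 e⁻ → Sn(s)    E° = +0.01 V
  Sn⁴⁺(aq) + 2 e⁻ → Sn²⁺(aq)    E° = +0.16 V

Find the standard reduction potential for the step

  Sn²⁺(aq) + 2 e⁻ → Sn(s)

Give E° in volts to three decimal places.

-0.140 V

Sequential free energies add, so n₃E°₃ = n₁E°₁ + n₂E°₂.
With n₃ = 4, and the known step contributing 2×(+0.16) V, the unknown satisfies 2·E° = 4×(+0.01) − 2×(+0.16) = -0.280.
E° = -0.280 / 2 = -0.140 V.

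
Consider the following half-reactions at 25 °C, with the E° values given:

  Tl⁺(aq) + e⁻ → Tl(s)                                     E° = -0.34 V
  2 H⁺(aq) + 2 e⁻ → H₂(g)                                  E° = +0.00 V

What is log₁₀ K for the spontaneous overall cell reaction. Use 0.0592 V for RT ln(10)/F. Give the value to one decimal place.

Cathode: H⁺/H₂; anode: Tl⁺/Tl. E°cell = +0.34 V, n = 2.
log K = nE°cell / 0.0592 = (2)(+0.34) / 0.0592 = 11.5.

11.5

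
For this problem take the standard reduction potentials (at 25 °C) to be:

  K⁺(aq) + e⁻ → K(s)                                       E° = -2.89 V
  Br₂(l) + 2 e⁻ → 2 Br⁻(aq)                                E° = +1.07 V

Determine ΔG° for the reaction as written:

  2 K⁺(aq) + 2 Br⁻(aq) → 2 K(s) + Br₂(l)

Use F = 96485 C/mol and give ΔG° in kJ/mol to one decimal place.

+764.2 kJ/mol

As written, K⁺/K is reduced (cathode) and Br₂/Br⁻ is oxidised (anode), so E°cell = (-2.89) − (+1.07) = -3.96 V.
Balancing electrons gives n = 2.
ΔG° = −nFE° = −(2)(96485)(-3.96) = 764,161 J = +764.2 kJ/mol.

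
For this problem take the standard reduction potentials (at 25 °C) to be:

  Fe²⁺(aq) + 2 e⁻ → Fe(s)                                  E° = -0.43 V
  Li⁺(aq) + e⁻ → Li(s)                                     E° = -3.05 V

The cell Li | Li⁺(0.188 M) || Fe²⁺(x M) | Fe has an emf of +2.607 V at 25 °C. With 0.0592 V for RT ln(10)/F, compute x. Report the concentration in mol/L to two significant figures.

Fe²⁺/Fe is the cathode, Li⁺/Li the anode: E°cell = +2.62 V, n = 2.
Overall reaction: Fe²⁺(aq) + 2 Li(s) → Fe(s) + 2 Li⁺(aq); Q = [Li⁺]^2/[Fe²⁺]^1.
From E = E° − (0.0592/n) log Q: log Q = (E° − E)·n/0.0592 = (+2.62 − (+2.607))·2/0.0592 = 0.4392.
So 1·log[Fe²⁺] = 2·log(0.188) − log Q = -1.4517 − (0.4392) = -1.8909; [Fe²⁺] = 10^(-1.8909) ≈ 0.013 M.

0.013 M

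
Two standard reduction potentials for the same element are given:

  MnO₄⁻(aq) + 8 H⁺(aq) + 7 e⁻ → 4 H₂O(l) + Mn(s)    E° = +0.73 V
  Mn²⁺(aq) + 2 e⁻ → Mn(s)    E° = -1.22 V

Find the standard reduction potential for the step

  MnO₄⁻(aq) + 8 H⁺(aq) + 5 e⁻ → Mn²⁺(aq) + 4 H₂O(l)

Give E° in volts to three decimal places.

+1.510 V

Sequential free energies add, so n₃E°₃ = n₁E°₁ + n₂E°₂.
With n₃ = 7, and the known step contributing 2×(-1.22) V, the unknown satisfies 5·E° = 7×(+0.73) − 2×(-1.22) = +7.550.
E° = +7.550 / 5 = +1.510 V.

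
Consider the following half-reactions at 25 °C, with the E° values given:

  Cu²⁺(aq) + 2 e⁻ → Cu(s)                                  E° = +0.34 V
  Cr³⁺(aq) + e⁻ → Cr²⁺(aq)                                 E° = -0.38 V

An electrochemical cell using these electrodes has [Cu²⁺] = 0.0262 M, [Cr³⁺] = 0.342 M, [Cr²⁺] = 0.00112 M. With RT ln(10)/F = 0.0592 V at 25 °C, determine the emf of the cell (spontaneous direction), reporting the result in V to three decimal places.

Cu²⁺/Cu is the cathode (higher E°), Cr³⁺/Cr²⁺ the anode: E°cell = +0.34 − (-0.38) = +0.72 V, n = 2.
Overall: Cu²⁺(aq) + 2 Cr²⁺(aq) → Cu(s) + 2 Cr³⁺(aq)
Q = [Cr³⁺]^2 / ([Cu²⁺]·[Cr²⁺]^2); log Q = 6.551.
E = E° − (0.0592/n) log Q = +0.72 − (0.0592/2)(6.551) = +0.526 V.

+0.526 V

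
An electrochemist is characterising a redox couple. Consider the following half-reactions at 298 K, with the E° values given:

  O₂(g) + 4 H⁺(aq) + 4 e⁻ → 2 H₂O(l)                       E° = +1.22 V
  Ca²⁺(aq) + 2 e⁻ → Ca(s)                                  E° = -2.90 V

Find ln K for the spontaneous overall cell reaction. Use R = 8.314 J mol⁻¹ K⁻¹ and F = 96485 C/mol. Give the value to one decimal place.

641.8

Cathode: O₂/H₂O; anode: Ca²⁺/Ca. E°cell = (+1.22) − (-2.90) = +4.12 V, with n = 4.
ΔG° = −nFE° = −RT ln K, so ln K = nFE°/(RT) = (4)(96485)(+4.12) / ((8.314)(298)) = 641.787.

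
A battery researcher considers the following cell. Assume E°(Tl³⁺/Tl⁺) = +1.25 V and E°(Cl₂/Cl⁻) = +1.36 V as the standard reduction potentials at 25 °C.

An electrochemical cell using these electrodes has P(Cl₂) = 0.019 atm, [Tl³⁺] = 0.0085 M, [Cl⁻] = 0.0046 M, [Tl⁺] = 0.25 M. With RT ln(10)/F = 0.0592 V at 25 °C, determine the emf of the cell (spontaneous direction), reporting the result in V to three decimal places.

+0.241 V

Cl₂/Cl⁻ is the cathode (higher E°), Tl³⁺/Tl⁺ the anode: E°cell = +1.36 − (+1.25) = +0.11 V, n = 2.
Overall: Cl₂(g) + Tl⁺(aq) → 2 Cl⁻(aq) + Tl³⁺(aq)
Q = [Cl⁻]^2·[Tl³⁺] / (P(Cl₂)·[Tl⁺]); log Q = -4.422.
E = E° − (0.0592/n) log Q = +0.11 − (0.0592/2)(-4.422) = +0.241 V.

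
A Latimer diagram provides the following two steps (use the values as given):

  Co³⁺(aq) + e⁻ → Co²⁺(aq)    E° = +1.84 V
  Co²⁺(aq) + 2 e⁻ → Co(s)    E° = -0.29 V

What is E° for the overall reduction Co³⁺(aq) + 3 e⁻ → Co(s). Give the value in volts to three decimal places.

+0.420 V

Adding the free-energy changes (−nFE°) of the two steps gives −n₃FE°₃ = −n₁FE°₁ − n₂FE°₂.
E°₃ = (1×+1.84 + 2×-0.29) / 3 = (+1.260) / 3 = +0.420 V.
Simply averaging or adding the two E° values would be wrong; the electron-weighted sum is required.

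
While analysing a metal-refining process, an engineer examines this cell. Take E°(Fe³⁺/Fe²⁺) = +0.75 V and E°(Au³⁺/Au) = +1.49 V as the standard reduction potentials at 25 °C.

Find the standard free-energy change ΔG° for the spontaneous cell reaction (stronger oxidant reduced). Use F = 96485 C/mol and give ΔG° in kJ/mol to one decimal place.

Au³⁺/Au (E° = +1.49 V) is the cathode; Fe³⁺/Fe²⁺ (E° = +0.75 V) is the anode, so E°cell = +0.74 V.
Balancing electrons gives n = 3 (lcm of 3 and 1).
ΔG° = −nFE° = −(3)(96485)(+0.74) = -214,197 J = -214.2 kJ/mol.

-214.2 kJ/mol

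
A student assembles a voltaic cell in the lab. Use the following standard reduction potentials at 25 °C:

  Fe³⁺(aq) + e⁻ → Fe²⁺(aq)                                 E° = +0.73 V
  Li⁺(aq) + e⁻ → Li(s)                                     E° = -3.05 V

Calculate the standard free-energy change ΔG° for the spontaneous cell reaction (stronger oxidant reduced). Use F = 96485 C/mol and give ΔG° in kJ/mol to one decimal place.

Fe³⁺/Fe²⁺ (E° = +0.73 V) is the cathode; Li⁺/Li (E° = -3.05 V) is the anode, so E°cell = +3.78 V.
Balancing electrons gives n = 1 (lcm of 1 and 1).
ΔG° = −nFE° = −(1)(96485)(+3.78) = -364,713 J = -364.7 kJ/mol.

-364.7 kJ/mol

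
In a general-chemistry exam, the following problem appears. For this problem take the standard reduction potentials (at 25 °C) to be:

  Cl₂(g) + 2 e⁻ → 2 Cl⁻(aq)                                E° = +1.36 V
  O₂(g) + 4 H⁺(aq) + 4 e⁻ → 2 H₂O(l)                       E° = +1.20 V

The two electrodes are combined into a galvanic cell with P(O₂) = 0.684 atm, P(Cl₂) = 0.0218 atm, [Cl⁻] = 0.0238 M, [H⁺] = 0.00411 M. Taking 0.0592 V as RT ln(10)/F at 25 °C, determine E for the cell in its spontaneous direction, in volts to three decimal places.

Cl₂/Cl⁻ is the cathode (higher E°), O₂/H₂O the anode: E°cell = +1.36 − (+1.20) = +0.16 V, n = 4.
Overall: 2 Cl₂(g) + 2 H₂O(l) → 4 Cl⁻(aq) + O₂(g) + 4 H⁺(aq)
Q = [Cl⁻]^4·P(O₂)·[H⁺]^4 / (P(Cl₂)^2); log Q = -12.880.
E = E° − (0.0592/n) log Q = +0.16 − (0.0592/4)(-12.880) = +0.351 V.

+0.351 V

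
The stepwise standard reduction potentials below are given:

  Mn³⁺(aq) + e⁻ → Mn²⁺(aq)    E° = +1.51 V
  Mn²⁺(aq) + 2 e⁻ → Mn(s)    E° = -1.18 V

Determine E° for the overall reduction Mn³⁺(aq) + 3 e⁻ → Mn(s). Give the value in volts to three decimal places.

Standard free energies of sequential steps add: ΔG°₃ = ΔG°₁ + ΔG°₂, so n₃E°₃ = n₁E°₁ + n₂E°₂.
E°₃ = (1×+1.51 + 2×-1.18) / 3 = (-0.850) / 3 = -0.283 V.

-0.283 V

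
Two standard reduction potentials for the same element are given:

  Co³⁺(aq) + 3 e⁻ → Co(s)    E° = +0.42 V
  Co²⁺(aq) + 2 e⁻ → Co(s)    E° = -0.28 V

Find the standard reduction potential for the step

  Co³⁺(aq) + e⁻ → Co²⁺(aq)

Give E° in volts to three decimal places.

+1.820 V

Sequential free energies add, so n₃E°₃ = n₁E°₁ + n₂E°₂.
With n₃ = 3, and the known step contributing 2×(-0.28) V, the unknown satisfies 1·E° = 3×(+0.42) − 2×(-0.28) = +1.820.
E° = +1.820 / 1 = +1.820 V.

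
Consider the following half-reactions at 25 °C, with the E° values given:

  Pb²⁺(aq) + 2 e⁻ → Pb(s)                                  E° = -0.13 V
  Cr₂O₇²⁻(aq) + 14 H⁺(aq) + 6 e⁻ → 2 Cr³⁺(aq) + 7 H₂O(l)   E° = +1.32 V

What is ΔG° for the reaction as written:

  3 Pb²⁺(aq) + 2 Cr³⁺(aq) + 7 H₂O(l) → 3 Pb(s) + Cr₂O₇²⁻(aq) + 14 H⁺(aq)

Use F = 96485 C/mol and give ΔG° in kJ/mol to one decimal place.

As written, Pb²⁺/Pb is reduced (cathode) and Cr₂O₇²⁻/Cr³⁺ is oxidised (anode), so E°cell = (-0.13) − (+1.32) = -1.45 V.
Balancing electrons gives n = 6.
ΔG° = −nFE° = −(6)(96485)(-1.45) = 839,420 J = +839.4 kJ/mol.

+839.4 kJ/mol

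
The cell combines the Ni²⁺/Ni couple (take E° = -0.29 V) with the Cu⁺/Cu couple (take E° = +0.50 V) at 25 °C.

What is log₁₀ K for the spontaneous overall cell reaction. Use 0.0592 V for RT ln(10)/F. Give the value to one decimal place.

Cathode: Cu⁺/Cu; anode: Ni²⁺/Ni. E°cell = +0.79 V, n = 2.
log K = nE°cell / 0.0592 = (2)(+0.79) / 0.0592 = 26.7.

26.7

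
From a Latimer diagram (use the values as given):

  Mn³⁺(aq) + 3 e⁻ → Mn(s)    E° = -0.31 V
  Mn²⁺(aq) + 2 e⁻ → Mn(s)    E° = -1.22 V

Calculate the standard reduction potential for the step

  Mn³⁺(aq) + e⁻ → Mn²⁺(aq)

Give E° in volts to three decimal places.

Sequential free energies add, so n₃E°₃ = n₁E°₁ + n₂E°₂.
With n₃ = 3, and the known step contributing 2×(-1.22) V, the unknown satisfies 1·E° = 3×(-0.31) − 2×(-1.22) = +1.510.
E° = +1.510 / 1 = +1.510 V.

+1.510 V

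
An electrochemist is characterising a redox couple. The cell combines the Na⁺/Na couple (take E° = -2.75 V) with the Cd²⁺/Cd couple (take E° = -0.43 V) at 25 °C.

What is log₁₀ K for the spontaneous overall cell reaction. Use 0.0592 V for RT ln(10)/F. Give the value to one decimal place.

78.4

Cathode: Cd²⁺/Cd; anode: Na⁺/Na. E°cell = +2.32 V, n = 2.
log K = nE°cell / 0.0592 = (2)(+2.32) / 0.0592 = 78.4.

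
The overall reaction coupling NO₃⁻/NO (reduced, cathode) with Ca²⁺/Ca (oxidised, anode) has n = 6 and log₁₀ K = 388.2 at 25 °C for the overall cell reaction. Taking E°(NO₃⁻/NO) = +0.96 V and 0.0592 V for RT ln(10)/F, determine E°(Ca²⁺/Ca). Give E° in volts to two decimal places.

E°cell = (0.0592/n)·log K = (0.0592/6)(388.2) = +3.830 V.
Since NO₃⁻/NO is the cathode and Ca²⁺/Ca the anode, E°cell = E°(NO₃⁻/NO) − E°(Ca²⁺/Ca).
So E°(Ca²⁺/Ca) = E°(NO₃⁻/NO) − E°cell = (+0.96) − (+3.830) = -2.87 V.

-2.87 V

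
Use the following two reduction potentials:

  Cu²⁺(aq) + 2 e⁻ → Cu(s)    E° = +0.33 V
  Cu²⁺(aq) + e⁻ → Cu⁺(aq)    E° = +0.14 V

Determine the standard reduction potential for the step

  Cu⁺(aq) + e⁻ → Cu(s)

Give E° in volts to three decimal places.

Sequential free energies add, so n₃E°₃ = n₁E°₁ + n₂E°₂.
With n₃ = 2, and the known step contributing 1×(+0.14) V, the unknown satisfies 1·E° = 2×(+0.33) − 1×(+0.14) = +0.520.
E° = +0.520 / 1 = +0.520 V.

+0.520 V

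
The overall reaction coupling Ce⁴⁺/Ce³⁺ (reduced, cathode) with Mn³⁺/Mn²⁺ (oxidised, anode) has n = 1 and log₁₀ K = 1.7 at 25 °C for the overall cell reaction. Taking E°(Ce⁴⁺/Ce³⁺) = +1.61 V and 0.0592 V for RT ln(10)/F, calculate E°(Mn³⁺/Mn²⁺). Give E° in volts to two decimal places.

+1.51 V

E°cell = (0.0592/n)·log K = (0.0592/1)(1.7) = +0.101 V.
Since Ce⁴⁺/Ce³⁺ is the cathode and Mn³⁺/Mn²⁺ the anode, E°cell = E°(Ce⁴⁺/Ce³⁺) − E°(Mn³⁺/Mn²⁺).
So E°(Mn³⁺/Mn²⁺) = E°(Ce⁴⁺/Ce³⁺) − E°cell = (+1.61) − (+0.101) = +1.51 V.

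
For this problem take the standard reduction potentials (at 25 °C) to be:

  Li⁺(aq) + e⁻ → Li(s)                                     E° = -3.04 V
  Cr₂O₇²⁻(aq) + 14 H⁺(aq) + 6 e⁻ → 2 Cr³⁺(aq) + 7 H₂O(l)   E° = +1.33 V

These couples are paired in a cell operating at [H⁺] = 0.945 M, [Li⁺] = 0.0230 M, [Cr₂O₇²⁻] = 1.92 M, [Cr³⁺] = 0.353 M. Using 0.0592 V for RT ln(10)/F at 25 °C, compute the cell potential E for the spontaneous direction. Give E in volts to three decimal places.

Cr₂O₇²⁻/Cr³⁺ is the cathode (higher E°), Li⁺/Li the anode: E°cell = +1.33 − (-3.04) = +4.37 V, n = 6.
Overall: Cr₂O₇²⁻(aq) + 14 H⁺(aq) + 6 Li(s) → 2 Cr³⁺(aq) + 7 H₂O(l) + 6 Li⁺(aq)
Q = [Cr³⁺]^2·[Li⁺]^6 / ([Cr₂O₇²⁻]·[H⁺]^14); log Q = -10.673.
E = E° − (0.0592/n) log Q = +4.37 − (0.0592/6)(-10.673) = +4.475 V.

+4.475 V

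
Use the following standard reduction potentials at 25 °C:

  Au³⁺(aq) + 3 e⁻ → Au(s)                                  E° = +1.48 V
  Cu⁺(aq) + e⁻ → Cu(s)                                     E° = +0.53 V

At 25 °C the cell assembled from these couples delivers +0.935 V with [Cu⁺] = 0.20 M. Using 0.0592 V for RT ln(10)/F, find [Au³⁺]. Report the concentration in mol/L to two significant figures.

Au³⁺/Au is the cathode, Cu⁺/Cu the anode: E°cell = +0.95 V, n = 3.
Overall reaction: Au³⁺(aq) + 3 Cu(s) → Au(s) + 3 Cu⁺(aq); Q = [Cu⁺]^3/[Au³⁺]^1.
From E = E° − (0.0592/n) log Q: log Q = (E° − E)·n/0.0592 = (+0.95 − (+0.935))·3/0.0592 = 0.7601.
So 1·log[Au³⁺] = 3·log(0.2) − log Q = -2.0969 − (0.7601) = -2.8570; [Au³⁺] = 10^(-2.8570) ≈ 0.0014 M.

0.0014 M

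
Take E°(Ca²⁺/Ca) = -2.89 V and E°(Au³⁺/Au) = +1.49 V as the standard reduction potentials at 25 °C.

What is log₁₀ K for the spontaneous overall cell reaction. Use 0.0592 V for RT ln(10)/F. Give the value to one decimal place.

443.9

Cathode: Au³⁺/Au; anode: Ca²⁺/Ca. E°cell = +4.38 V, n = 6.
log K = nE°cell / 0.0592 = (6)(+4.38) / 0.0592 = 443.9.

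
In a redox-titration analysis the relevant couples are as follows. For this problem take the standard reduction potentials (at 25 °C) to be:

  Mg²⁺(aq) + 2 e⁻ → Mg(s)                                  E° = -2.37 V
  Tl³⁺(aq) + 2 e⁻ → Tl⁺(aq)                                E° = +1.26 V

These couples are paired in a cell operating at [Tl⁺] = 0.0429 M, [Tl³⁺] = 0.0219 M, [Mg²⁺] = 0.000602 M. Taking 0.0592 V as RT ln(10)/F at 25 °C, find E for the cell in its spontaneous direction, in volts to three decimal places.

Tl³⁺/Tl⁺ is the cathode (higher E°), Mg²⁺/Mg the anode: E°cell = +1.26 − (-2.37) = +3.63 V, n = 2.
Overall: Tl³⁺(aq) + Mg(s) → Tl⁺(aq) + Mg²⁺(aq)
Q = [Tl⁺]·[Mg²⁺] / ([Tl³⁺]); log Q = -2.928.
E = E° − (0.0592/n) log Q = +3.63 − (0.0592/2)(-2.928) = +3.717 V.

+3.717 V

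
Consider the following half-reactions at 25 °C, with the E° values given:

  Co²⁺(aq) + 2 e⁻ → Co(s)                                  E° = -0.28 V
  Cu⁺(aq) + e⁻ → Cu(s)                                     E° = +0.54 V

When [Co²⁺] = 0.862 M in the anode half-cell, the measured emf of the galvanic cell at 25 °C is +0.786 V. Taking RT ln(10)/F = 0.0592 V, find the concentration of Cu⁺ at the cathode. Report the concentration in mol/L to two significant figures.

Cu⁺/Cu is the cathode, Co²⁺/Co the anode: E°cell = +0.82 V, n = 2.
Overall reaction: 2 Cu⁺(aq) + Co(s) → 2 Cu(s) + Co²⁺(aq); Q = [Co²⁺]^1/[Cu⁺]^2.
From E = E° − (0.0592/n) log Q: log Q = (E° − E)·n/0.0592 = (+0.82 − (+0.786))·2/0.0592 = 1.1486.
So 2·log[Cu⁺] = 1·log(0.862) − log Q = -0.0645 − (1.1486) = -1.2131; log[Cu⁺] = -1.2131 / 2 = -0.6066; [Cu⁺] = 10^(-0.6066) ≈ 0.25 M.

0.25 M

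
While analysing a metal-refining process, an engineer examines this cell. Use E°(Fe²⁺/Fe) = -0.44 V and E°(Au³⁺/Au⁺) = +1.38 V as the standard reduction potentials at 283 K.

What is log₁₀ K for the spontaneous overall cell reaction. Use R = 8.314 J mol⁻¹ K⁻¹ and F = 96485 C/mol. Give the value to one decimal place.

64.8

Cathode: Au³⁺/Au⁺; anode: Fe²⁺/Fe. E°cell = (+1.38) − (-0.44) = +1.82 V, with n = 2.
ΔG° = −nFE° = −RT ln K, so ln K = nFE°/(RT) = (2)(96485)(+1.82) / ((8.314)(283)) = 149.267.
log₁₀ K = 149.267 / ln 10 = 64.8.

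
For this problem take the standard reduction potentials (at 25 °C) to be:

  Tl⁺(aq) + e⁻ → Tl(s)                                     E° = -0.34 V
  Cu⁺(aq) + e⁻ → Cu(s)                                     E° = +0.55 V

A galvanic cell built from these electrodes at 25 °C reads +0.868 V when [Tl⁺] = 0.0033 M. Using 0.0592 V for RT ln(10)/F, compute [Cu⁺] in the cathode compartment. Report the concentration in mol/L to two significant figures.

Cu⁺/Cu is the cathode, Tl⁺/Tl the anode: E°cell = +0.89 V, n = 1.
Overall reaction: Cu⁺(aq) + Tl(s) → Cu(s) + Tl⁺(aq); Q = [Tl⁺]^1/[Cu⁺]^1.
From E = E° − (0.0592/n) log Q: log Q = (E° − E)·n/0.0592 = (+0.89 − (+0.868))·1/0.0592 = 0.3716.
So 1·log[Cu⁺] = 1·log(0.0033) − log Q = -2.4815 − (0.3716) = -2.8531; [Cu⁺] = 10^(-2.8531) ≈ 0.0014 M.

0.0014 M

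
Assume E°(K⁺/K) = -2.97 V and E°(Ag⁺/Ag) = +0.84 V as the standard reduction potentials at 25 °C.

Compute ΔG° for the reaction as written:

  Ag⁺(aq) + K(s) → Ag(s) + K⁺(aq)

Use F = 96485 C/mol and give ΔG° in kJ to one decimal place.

As written, Ag⁺/Ag is reduced (cathode) and K⁺/K is oxidised (anode), so E°cell = (+0.84) − (-2.97) = +3.81 V.
Balancing electrons gives n = 1.
ΔG° = −nFE° = −(1)(96485)(+3.81) = -367,608 J = -367.6 kJ.

-367.6 kJ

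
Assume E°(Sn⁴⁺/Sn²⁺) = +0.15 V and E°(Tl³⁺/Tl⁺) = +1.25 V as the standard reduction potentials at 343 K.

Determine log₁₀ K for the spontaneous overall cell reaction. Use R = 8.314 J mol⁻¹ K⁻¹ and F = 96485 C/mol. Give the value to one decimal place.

Cathode: Tl³⁺/Tl⁺; anode: Sn⁴⁺/Sn²⁺. E°cell = (+1.25) − (+0.15) = +1.10 V, with n = 2.
ΔG° = −nFE° = −RT ln K, so ln K = nFE°/(RT) = (2)(96485)(+1.10) / ((8.314)(343)) = 74.435.
log₁₀ K = 74.435 / ln 10 = 32.3.

32.3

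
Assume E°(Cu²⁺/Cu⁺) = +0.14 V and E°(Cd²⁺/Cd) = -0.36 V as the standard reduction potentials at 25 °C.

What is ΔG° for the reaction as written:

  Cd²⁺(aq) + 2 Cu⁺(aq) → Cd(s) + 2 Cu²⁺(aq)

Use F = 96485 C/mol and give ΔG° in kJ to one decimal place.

As written, Cd²⁺/Cd is reduced (cathode) and Cu²⁺/Cu⁺ is oxidised (anode), so E°cell = (-0.36) − (+0.14) = -0.50 V.
Balancing electrons gives n = 2.
ΔG° = −nFE° = −(2)(96485)(-0.50) = 96,485 J = +96.5 kJ.

+96.5 kJ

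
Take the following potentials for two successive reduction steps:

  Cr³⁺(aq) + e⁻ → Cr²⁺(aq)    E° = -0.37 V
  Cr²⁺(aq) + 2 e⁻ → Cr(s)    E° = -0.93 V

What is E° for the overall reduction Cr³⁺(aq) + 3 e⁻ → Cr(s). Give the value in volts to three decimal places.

-0.743 V

Standard free energies of sequential steps add: ΔG°₃ = ΔG°₁ + ΔG°₂, so n₃E°₃ = n₁E°₁ + n₂E°₂.
E°₃ = (1×-0.37 + 2×-0.93) / 3 = (-2.230) / 3 = -0.743 V.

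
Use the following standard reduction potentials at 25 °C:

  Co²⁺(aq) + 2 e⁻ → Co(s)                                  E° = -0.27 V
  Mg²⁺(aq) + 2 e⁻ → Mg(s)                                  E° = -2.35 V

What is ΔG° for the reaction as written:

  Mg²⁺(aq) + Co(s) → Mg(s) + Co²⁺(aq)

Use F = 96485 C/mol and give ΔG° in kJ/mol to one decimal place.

As written, Mg²⁺/Mg is reduced (cathode) and Co²⁺/Co is oxidised (anode), so E°cell = (-2.35) − (-0.27) = -2.08 V.
Balancing electrons gives n = 2.
ΔG° = −nFE° = −(2)(96485)(-2.08) = 401,378 J = +401.4 kJ/mol.

+401.4 kJ/mol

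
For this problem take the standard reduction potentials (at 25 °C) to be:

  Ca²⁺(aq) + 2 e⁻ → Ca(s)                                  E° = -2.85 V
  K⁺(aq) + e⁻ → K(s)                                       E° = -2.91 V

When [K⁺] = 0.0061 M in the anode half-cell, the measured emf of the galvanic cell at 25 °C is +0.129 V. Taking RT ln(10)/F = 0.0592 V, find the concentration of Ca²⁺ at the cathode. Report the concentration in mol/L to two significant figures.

0.0080 M

Ca²⁺/Ca is the cathode, K⁺/K the anode: E°cell = +0.06 V, n = 2.
Overall reaction: Ca²⁺(aq) + 2 K(s) → Ca(s) + 2 K⁺(aq); Q = [K⁺]^2/[Ca²⁺]^1.
From E = E° − (0.0592/n) log Q: log Q = (E° − E)·n/0.0592 = (+0.06 − (+0.129))·2/0.0592 = -2.3311.
So 1·log[Ca²⁺] = 2·log(0.0061) − log Q = -4.4293 − (-2.3311) = -2.0982; [Ca²⁺] = 10^(-2.0982) ≈ 0.0080 M.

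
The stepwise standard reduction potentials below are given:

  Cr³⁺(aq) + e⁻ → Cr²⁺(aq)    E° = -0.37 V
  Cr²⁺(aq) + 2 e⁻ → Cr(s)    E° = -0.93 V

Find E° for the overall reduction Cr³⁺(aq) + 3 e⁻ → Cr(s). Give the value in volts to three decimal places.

-0.743 V

Standard free energies of sequential steps add: ΔG°₃ = ΔG°₁ + ΔG°₂, so n₃E°₃ = n₁E°₁ + n₂E°₂.
E°₃ = (1×-0.37 + 2×-0.93) / 3 = (-2.230) / 3 = -0.743 V.
Simply averaging or adding the two E° values would be wrong; the electron-weighted sum is required.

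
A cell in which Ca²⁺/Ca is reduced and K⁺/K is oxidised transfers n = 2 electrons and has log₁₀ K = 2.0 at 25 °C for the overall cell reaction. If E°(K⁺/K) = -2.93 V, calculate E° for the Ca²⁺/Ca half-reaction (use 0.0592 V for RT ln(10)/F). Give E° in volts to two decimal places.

-2.87 V

E°cell = (0.0592/n)·log K = (0.0592/2)(2.0) = +0.059 V.
Since Ca²⁺/Ca is the cathode and K⁺/K the anode, E°cell = E°(Ca²⁺/Ca) − E°(K⁺/K).
So E°(Ca²⁺/Ca) = E°cell + E°(K⁺/K) = +0.059 + (-2.93) = -2.87 V.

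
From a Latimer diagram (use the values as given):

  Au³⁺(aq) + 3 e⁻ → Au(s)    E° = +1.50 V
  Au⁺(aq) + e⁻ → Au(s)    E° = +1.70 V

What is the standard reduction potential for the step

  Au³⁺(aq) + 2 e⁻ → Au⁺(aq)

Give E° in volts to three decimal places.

Sequential free energies add, so n₃E°₃ = n₁E°₁ + n₂E°₂.
With n₃ = 3, and the known step contributing 1×(+1.70) V, the unknown satisfies 2·E° = 3×(+1.50) − 1×(+1.70) = +2.800.
E° = +2.800 / 2 = +1.400 V.

+1.400 V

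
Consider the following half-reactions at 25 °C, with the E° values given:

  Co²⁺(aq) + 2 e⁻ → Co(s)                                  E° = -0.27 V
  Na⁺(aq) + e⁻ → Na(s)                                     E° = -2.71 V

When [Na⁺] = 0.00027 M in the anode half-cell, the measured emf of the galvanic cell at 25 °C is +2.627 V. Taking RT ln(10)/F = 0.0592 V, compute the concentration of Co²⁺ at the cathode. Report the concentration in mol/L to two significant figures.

0.15 M

Co²⁺/Co is the cathode, Na⁺/Na the anode: E°cell = +2.44 V, n = 2.
Overall reaction: Co²⁺(aq) + 2 Na(s) → Co(s) + 2 Na⁺(aq); Q = [Na⁺]^2/[Co²⁺]^1.
From E = E° − (0.0592/n) log Q: log Q = (E° − E)·n/0.0592 = (+2.44 − (+2.627))·2/0.0592 = -6.3176.
So 1·log[Co²⁺] = 2·log(0.00027) − log Q = -7.1373 − (-6.3176) = -0.8197; [Co²⁺] = 10^(-0.8197) ≈ 0.15 M.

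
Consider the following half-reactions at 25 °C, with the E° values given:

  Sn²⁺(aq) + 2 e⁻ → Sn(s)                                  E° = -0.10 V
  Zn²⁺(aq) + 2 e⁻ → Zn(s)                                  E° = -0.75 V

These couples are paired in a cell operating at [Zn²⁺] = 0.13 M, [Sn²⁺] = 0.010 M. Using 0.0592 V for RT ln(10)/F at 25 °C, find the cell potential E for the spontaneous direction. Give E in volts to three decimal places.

Sn²⁺/Sn is the cathode (higher E°), Zn²⁺/Zn the anode: E°cell = -0.10 − (-0.75) = +0.65 V, n = 2.
Overall: Sn²⁺(aq) + Zn(s) → Sn(s) + Zn²⁺(aq)
Q = [Zn²⁺] / ([Sn²⁺]); log Q = 1.114.
E = E° − (0.0592/n) log Q = +0.65 − (0.0592/2)(1.114) = +0.617 V.

+0.617 V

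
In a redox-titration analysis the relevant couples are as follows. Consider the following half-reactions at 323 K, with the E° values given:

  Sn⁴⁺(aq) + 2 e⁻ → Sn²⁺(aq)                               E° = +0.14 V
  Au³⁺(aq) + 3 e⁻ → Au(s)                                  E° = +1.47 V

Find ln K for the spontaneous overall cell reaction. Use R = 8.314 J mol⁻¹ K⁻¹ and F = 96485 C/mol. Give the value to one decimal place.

286.7

Cathode: Au³⁺/Au; anode: Sn⁴⁺/Sn²⁺. E°cell = (+1.47) − (+0.14) = +1.33 V, with n = 6.
ΔG° = −nFE° = −RT ln K, so ln K = nFE°/(RT) = (6)(96485)(+1.33) / ((8.314)(323)) = 286.715.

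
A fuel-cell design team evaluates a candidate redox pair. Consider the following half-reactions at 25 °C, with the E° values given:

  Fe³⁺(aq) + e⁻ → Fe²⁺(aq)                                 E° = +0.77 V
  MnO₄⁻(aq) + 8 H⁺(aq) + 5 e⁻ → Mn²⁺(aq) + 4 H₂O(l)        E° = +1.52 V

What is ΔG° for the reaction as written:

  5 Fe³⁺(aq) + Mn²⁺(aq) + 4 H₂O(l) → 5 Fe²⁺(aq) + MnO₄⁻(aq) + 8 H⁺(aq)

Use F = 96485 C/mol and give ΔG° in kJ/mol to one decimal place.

+361.8 kJ/mol

As written, Fe³⁺/Fe²⁺ is reduced (cathode) and MnO₄⁻/Mn²⁺ is oxidised (anode), so E°cell = (+0.77) − (+1.52) = -0.75 V.
Balancing electrons gives n = 5.
ΔG° = −nFE° = −(5)(96485)(-0.75) = 361,819 J = +361.8 kJ/mol.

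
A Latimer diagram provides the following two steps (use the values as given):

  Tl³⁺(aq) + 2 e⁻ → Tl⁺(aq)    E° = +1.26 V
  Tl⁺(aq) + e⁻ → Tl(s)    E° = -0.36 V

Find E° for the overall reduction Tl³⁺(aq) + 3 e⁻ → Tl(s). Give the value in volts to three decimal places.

Adding the free-energy changes (−nFE°) of the two steps gives −n₃FE°₃ = −n₁FE°₁ − n₂FE°₂.
E°₃ = (2×+1.26 + 1×-0.36) / 3 = (+2.160) / 3 = +0.720 V.
Simply averaging or adding the two E° values would be wrong; the electron-weighted sum is required.

+0.720 V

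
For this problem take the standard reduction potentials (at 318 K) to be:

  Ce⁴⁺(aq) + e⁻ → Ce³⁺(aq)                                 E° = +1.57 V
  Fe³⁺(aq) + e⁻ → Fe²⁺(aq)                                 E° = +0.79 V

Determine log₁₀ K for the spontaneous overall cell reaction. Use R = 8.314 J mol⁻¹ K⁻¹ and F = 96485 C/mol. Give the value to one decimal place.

Cathode: Ce⁴⁺/Ce³⁺; anode: Fe³⁺/Fe²⁺. E°cell = (+1.57) − (+0.79) = +0.78 V, with n = 1.
ΔG° = −nFE° = −RT ln K, so ln K = nFE°/(RT) = (1)(96485)(+0.78) / ((8.314)(318)) = 28.465.
log₁₀ K = 28.465 / ln 10 = 12.4.

12.4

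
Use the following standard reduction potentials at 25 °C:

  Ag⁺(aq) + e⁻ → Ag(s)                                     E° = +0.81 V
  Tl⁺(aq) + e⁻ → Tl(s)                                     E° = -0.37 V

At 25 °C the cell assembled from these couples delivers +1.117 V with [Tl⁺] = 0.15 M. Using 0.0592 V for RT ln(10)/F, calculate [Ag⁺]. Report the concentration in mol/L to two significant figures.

0.013 M

Ag⁺/Ag is the cathode, Tl⁺/Tl the anode: E°cell = +1.18 V, n = 1.
Overall reaction: Ag⁺(aq) + Tl(s) → Ag(s) + Tl⁺(aq); Q = [Tl⁺]^1/[Ag⁺]^1.
From E = E° − (0.0592/n) log Q: log Q = (E° − E)·n/0.0592 = (+1.18 − (+1.117))·1/0.0592 = 1.0642.
So 1·log[Ag⁺] = 1·log(0.15) − log Q = -0.8239 − (1.0642) = -1.8881; [Ag⁺] = 10^(-1.8881) ≈ 0.013 M.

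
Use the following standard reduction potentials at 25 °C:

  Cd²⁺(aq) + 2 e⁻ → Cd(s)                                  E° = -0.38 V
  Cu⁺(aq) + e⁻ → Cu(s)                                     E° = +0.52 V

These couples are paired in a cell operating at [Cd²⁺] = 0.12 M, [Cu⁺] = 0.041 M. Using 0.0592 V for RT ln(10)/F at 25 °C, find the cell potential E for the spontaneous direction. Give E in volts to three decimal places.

+0.845 V

Cu⁺/Cu is the cathode (higher E°), Cd²⁺/Cd the anode: E°cell = +0.52 − (-0.38) = +0.90 V, n = 2.
Overall: 2 Cu⁺(aq) + Cd(s) → 2 Cu(s) + Cd²⁺(aq)
Q = [Cd²⁺] / ([Cu⁺]^2); log Q = 1.854.
E = E° − (0.0592/n) log Q = +0.90 − (0.0592/2)(1.854) = +0.845 V.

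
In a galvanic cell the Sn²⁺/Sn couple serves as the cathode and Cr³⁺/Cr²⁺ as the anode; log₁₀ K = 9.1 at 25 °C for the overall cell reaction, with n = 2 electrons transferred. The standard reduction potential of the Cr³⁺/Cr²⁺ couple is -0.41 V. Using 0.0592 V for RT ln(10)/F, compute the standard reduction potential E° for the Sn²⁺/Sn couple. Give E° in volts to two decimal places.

-0.14 V

E°cell = (0.0592/n)·log K = (0.0592/2)(9.1) = +0.269 V.
Since Sn²⁺/Sn is the cathode and Cr³⁺/Cr²⁺ the anode, E°cell = E°(Sn²⁺/Sn) − E°(Cr³⁺/Cr²⁺).
So E°(Sn²⁺/Sn) = E°cell + E°(Cr³⁺/Cr²⁺) = +0.269 + (-0.41) = -0.14 V.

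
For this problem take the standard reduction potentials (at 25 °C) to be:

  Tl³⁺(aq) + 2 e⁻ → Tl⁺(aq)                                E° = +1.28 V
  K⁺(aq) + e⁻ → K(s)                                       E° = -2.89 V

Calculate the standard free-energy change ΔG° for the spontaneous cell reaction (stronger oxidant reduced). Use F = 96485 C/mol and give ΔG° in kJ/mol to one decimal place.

Tl³⁺/Tl⁺ (E° = +1.28 V) is the cathode; K⁺/K (E° = -2.89 V) is the anode, so E°cell = +4.17 V.
Balancing electrons gives n = 2 (lcm of 2 and 1).
ΔG° = −nFE° = −(2)(96485)(+4.17) = -804,685 J = -804.7 kJ/mol.

-804.7 kJ/mol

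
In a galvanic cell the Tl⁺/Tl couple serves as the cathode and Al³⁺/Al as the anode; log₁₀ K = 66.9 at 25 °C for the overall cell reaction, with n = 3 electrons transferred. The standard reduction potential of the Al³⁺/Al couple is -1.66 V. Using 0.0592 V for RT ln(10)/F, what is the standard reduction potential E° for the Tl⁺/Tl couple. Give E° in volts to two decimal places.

E°cell = (0.0592/n)·log K = (0.0592/3)(66.9) = +1.320 V.
Since Tl⁺/Tl is the cathode and Al³⁺/Al the anode, E°cell = E°(Tl⁺/Tl) − E°(Al³⁺/Al).
So E°(Tl⁺/Tl) = E°cell + E°(Al³⁺/Al) = +1.320 + (-1.66) = -0.34 V.

-0.34 V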